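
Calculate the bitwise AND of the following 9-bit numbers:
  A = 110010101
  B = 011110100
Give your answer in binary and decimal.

Apply & to each column (1 only where both bits are 1):
  110010101
& 011110100
-----------
  010010100

Answer: 010010100 (148)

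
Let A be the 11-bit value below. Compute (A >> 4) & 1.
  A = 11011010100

Bit 4 is the 5th from the right.
  11011010100
        ^
That bit is 1.

Answer: 1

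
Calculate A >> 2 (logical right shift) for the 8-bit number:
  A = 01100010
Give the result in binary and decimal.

Logical shift right by 2: drop the bottom 2 bit(s), prepend 2 zero(s) on the left.
  01100010  ->  keep [011000], discard [10], prepend 00
= 00011000

Answer: 00011000 (24)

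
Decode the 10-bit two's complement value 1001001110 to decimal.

MSB is 1, so the value is negative. Find the magnitude:
1. Invert bits:  0110110001
2. Add 1:        0110110010  = 434
3. Apply sign:   -434

Answer: -434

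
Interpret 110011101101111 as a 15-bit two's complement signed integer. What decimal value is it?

MSB is 1, so the value is negative. Find the magnitude:
1. Invert bits:  001100010010000
2. Add 1:        001100010010001  = 6289
3. Apply sign:   -6289

Answer: -6289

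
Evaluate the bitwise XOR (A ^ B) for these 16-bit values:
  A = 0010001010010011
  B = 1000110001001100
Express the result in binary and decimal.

Apply ^ to each column (1 where bits differ):
  0010001010010011
^ 1000110001001100
------------------
  1010111011011111

Answer: 1010111011011111 (44767)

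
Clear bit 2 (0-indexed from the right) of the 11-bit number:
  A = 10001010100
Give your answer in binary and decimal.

Mask = ~(1 << 2) = 11111111011
Bit 2 of A is 1, so AND-ing with the mask clears it to 0.
  10001010100
& 11111111011
-------------
  10001010000

Answer: 10001010000 (1104)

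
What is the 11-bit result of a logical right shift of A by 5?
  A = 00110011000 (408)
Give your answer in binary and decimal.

Logical shift right by 5: drop the bottom 5 bit(s), prepend 5 zero(s) on the left.
  00110011000  ->  keep [001100], discard [11000], prepend 00000
= 00000001100

Answer: 00000001100 (12)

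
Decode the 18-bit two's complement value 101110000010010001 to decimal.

MSB is 1, so the value is negative. Find the magnitude:
1. Invert bits:  010001111101101110
2. Add 1:        010001111101101111  = 73583
3. Apply sign:   -73583

Answer: -73583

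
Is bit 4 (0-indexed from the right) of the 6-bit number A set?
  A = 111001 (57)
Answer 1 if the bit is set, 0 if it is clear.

Bit 4 is the 5th from the right.
  111001
   ^
That bit is 1.

Answer: 1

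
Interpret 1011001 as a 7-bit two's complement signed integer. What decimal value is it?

MSB is 1, so the value is negative. Find the magnitude:
1. Invert bits:  0100110
2. Add 1:        0100111  = 39
3. Apply sign:   -39

Answer: -39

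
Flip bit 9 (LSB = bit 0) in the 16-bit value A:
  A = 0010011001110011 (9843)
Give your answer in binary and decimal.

Mask = 1 << 9 = 0000001000000000
Bit 9 of A is 1; XOR with the mask flips it to 0.
  0010011001110011
^ 0000001000000000
------------------
  0010010001110011

Answer: 0010010001110011 (9331)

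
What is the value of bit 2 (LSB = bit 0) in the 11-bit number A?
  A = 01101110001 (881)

Bit 2 is the 3rd from the right.
  01101110001
          ^
That bit is 0.

Answer: 0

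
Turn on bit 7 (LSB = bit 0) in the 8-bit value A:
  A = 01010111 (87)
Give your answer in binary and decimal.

Mask = 1 << 7 = 10000000
Bit 7 of A is 0, so OR-ing with the mask flips it to 1.
  01010111
| 10000000
----------
  11010111

Answer: 11010111 (215)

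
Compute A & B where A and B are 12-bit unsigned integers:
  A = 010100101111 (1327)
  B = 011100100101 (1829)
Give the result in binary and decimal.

Apply & to each column (1 only where both bits are 1):
  010100101111
& 011100100101
--------------
  010100100101

Answer: 010100100101 (1317)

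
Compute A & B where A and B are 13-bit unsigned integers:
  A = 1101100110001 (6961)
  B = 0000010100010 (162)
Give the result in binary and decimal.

Apply & to each column (1 only where both bits are 1):
  1101100110001
& 0000010100010
---------------
  0000000100000

Answer: 0000000100000 (32)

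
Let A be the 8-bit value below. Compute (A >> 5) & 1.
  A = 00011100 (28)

Bit 5 is the 6th from the right.
  00011100
    ^
That bit is 0.

Answer: 0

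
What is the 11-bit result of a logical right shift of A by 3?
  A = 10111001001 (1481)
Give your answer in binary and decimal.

Logical shift right by 3: drop the bottom 3 bit(s), prepend 3 zero(s) on the left.
  10111001001  ->  keep [10111001], discard [001], prepend 000
= 00010111001

Answer: 00010111001 (185)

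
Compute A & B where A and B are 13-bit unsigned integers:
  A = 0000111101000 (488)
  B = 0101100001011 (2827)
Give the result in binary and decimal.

Apply & to each column (1 only where both bits are 1):
  0000111101000
& 0101100001011
---------------
  0000100001000

Answer: 0000100001000 (264)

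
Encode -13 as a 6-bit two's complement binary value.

1. Binary of +13:  001101
2. Invert bits:     110010
3. Add 1:           110011

Answer: 110011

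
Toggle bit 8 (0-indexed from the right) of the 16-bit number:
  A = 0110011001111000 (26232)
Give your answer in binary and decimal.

Mask = 1 << 8 = 0000000100000000
Bit 8 of A is 0; XOR with the mask flips it to 1.
  0110011001111000
^ 0000000100000000
------------------
  0110011101111000

Answer: 0110011101111000 (26488)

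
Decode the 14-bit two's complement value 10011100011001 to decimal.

MSB is 1, so the value is negative. Find the magnitude:
1. Invert bits:  01100011100110
2. Add 1:        01100011100111  = 6375
3. Apply sign:   -6375

Answer: -6375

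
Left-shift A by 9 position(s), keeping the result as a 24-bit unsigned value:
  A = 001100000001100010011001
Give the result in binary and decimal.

Shift left by 9: drop the top 9 bit(s), append 9 zero(s) on the right.
  001100000001100010011001  ->  discard [001100000], keep [001100010011001], append 000000000
= 001100010011001000000000

Answer: 001100010011001000000000 (3224064)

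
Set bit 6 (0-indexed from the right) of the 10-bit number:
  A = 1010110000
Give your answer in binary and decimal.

Mask = 1 << 6 = 0001000000
Bit 6 of A is 0, so OR-ing with the mask flips it to 1.
  1010110000
| 0001000000
------------
  1011110000

Answer: 1011110000 (752)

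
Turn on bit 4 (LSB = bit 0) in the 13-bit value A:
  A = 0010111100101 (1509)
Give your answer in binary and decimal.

Mask = 1 << 4 = 0000000010000
Bit 4 of A is 0, so OR-ing with the mask flips it to 1.
  0010111100101
| 0000000010000
---------------
  0010111110101

Answer: 0010111110101 (1525)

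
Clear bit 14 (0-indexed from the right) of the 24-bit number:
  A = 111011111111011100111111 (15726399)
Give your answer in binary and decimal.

Mask = ~(1 << 14) = 111111111011111111111111
Bit 14 of A is 1, so AND-ing with the mask clears it to 0.
  111011111111011100111111
& 111111111011111111111111
--------------------------
  111011111011011100111111

Answer: 111011111011011100111111 (15710015)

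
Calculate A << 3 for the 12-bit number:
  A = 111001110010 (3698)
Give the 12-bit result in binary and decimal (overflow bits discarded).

Shift left by 3: drop the top 3 bit(s), append 3 zero(s) on the right.
  111001110010  ->  discard [111], keep [001110010], append 000
= 001110010000

Answer: 001110010000 (912)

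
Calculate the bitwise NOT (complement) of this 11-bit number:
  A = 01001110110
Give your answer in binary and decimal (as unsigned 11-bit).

Flip each bit (0->1, 1->0):
  01001110110
  10110001001

Answer: 10110001001 (1417)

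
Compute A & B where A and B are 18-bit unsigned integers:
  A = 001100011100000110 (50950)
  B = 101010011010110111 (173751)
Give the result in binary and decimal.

Apply & to each column (1 only where both bits are 1):
  001100011100000110
& 101010011010110111
--------------------
  001000011000000110

Answer: 001000011000000110 (34310)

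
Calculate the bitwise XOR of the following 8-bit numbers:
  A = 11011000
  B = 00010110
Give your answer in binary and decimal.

Apply ^ to each column (1 where bits differ):
  11011000
^ 00010110
----------
  11001110

Answer: 11001110 (206)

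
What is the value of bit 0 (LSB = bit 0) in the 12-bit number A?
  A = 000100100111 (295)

Bit 0 is the 1st from the right.
  000100100111
             ^
That bit is 1.

Answer: 1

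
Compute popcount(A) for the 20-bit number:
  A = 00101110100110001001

00101110100110001001
1-bits at positions (from bit 0 = LSB): 0, 3, 7, 8, 11, 13, 14, 15, 17
Count = 9

Answer: 9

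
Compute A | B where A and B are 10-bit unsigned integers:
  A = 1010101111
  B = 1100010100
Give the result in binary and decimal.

Apply | to each column (1 where either bit is 1):
  1010101111
| 1100010100
------------
  1110111111

Answer: 1110111111 (959)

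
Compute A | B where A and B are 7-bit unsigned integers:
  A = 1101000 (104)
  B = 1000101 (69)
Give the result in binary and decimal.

Apply | to each column (1 where either bit is 1):
  1101000
| 1000101
---------
  1101101

Answer: 1101101 (109)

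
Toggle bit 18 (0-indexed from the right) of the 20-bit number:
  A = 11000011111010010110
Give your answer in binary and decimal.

Mask = 1 << 18 = 01000000000000000000
Bit 18 of A is 1; XOR with the mask flips it to 0.
  11000011111010010110
^ 01000000000000000000
----------------------
  10000011111010010110

Answer: 10000011111010010110 (540310)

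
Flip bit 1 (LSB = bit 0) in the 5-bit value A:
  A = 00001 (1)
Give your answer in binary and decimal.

Mask = 1 << 1 = 00010
Bit 1 of A is 0; XOR with the mask flips it to 1.
  00001
^ 00010
-------
  00011

Answer: 00011 (3)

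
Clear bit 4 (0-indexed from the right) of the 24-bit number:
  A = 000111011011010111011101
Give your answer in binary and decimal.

Mask = ~(1 << 4) = 111111111111111111101111
Bit 4 of A is 1, so AND-ing with the mask clears it to 0.
  000111011011010111011101
& 111111111111111111101111
--------------------------
  000111011011010111001101

Answer: 000111011011010111001101 (1947085)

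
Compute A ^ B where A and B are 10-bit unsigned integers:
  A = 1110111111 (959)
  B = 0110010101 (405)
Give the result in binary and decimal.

Apply ^ to each column (1 where bits differ):
  1110111111
^ 0110010101
------------
  1000101010

Answer: 1000101010 (554)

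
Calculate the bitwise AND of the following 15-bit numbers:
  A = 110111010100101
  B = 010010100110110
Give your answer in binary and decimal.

Apply & to each column (1 only where both bits are 1):
  110111010100101
& 010010100110110
-----------------
  010010000100100

Answer: 010010000100100 (9252)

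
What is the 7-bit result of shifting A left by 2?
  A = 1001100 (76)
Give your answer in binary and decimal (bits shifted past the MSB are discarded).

Shift left by 2: drop the top 2 bit(s), append 2 zero(s) on the right.
  1001100  ->  discard [10], keep [01100], append 00
= 0110000

Answer: 0110000 (48)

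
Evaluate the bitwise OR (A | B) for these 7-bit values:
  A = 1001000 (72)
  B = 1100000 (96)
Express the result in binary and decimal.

Apply | to each column (1 where either bit is 1):
  1001000
| 1100000
---------
  1101000

Answer: 1101000 (104)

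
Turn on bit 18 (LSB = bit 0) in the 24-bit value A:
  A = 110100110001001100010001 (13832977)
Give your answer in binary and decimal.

Mask = 1 << 18 = 000001000000000000000000
Bit 18 of A is 0, so OR-ing with the mask flips it to 1.
  110100110001001100010001
| 000001000000000000000000
--------------------------
  110101110001001100010001

Answer: 110101110001001100010001 (14095121)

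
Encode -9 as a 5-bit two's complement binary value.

1. Binary of +9:  01001
2. Invert bits:     10110
3. Add 1:           10111

Answer: 10111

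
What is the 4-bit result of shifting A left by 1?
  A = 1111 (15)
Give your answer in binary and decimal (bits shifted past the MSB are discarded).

Shift left by 1: drop the top 1 bit(s), append 1 zero(s) on the right.
  1111  ->  discard [1], keep [111], append 0
= 1110

Answer: 1110 (14)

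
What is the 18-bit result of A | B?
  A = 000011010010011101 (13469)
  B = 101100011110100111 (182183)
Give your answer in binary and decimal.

Apply | to each column (1 where either bit is 1):
  000011010010011101
| 101100011110100111
--------------------
  101111011110111111

Answer: 101111011110111111 (194495)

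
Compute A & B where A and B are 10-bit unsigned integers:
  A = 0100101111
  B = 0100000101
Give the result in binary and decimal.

Apply & to each column (1 only where both bits are 1):
  0100101111
& 0100000101
------------
  0100000101

Answer: 0100000101 (261)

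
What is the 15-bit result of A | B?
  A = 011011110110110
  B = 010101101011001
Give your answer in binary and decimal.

Apply | to each column (1 where either bit is 1):
  011011110110110
| 010101101011001
-----------------
  011111111111111

Answer: 011111111111111 (16383)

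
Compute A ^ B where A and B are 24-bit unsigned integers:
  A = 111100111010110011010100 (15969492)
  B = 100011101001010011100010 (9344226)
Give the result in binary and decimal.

Apply ^ to each column (1 where bits differ):
  111100111010110011010100
^ 100011101001010011100010
--------------------------
  011111010011100000110110

Answer: 011111010011100000110110 (8206390)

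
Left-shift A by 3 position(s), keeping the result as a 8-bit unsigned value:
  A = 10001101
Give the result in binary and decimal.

Shift left by 3: drop the top 3 bit(s), append 3 zero(s) on the right.
  10001101  ->  discard [100], keep [01101], append 000
= 01101000

Answer: 01101000 (104)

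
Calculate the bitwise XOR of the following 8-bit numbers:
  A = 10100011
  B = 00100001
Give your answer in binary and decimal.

Apply ^ to each column (1 where bits differ):
  10100011
^ 00100001
----------
  10000010

Answer: 10000010 (130)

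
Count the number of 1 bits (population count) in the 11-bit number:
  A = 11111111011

11111111011
1-bits at positions (from bit 0 = LSB): 0, 1, 3, 4, 5, 6, 7, 8, 9, 10
Count = 10

Answer: 10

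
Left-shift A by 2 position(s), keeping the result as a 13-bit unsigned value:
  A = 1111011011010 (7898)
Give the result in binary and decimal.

Shift left by 2: drop the top 2 bit(s), append 2 zero(s) on the right.
  1111011011010  ->  discard [11], keep [11011011010], append 00
= 1101101101000

Answer: 1101101101000 (7016)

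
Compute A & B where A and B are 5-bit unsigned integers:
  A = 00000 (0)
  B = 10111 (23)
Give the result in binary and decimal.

Apply & to each column (1 only where both bits are 1):
  00000
& 10111
-------
  00000

Answer: 00000 (0)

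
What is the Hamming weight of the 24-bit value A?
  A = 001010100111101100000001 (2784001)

001010100111101100000001
1-bits at positions (from bit 0 = LSB): 0, 8, 9, 11, 12, 13, 14, 17, 19, 21
Count = 10

Answer: 10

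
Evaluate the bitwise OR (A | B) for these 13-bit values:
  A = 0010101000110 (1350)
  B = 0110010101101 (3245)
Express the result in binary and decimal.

Apply | to each column (1 where either bit is 1):
  0010101000110
| 0110010101101
---------------
  0110111101111

Answer: 0110111101111 (3567)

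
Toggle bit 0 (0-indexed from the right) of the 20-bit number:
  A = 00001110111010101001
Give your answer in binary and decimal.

Mask = 1 << 0 = 00000000000000000001
Bit 0 of A is 1; XOR with the mask flips it to 0.
  00001110111010101001
^ 00000000000000000001
----------------------
  00001110111010101000

Answer: 00001110111010101000 (61096)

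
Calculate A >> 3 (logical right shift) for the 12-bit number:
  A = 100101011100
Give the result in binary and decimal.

Logical shift right by 3: drop the bottom 3 bit(s), prepend 3 zero(s) on the left.
  100101011100  ->  keep [100101011], discard [100], prepend 000
= 000100101011

Answer: 000100101011 (299)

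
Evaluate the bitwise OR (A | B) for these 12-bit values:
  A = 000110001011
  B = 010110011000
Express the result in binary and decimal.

Apply | to each column (1 where either bit is 1):
  000110001011
| 010110011000
--------------
  010110011011

Answer: 010110011011 (1435)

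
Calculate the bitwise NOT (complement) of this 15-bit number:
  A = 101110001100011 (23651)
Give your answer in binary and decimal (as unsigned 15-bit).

Flip each bit (0->1, 1->0):
  101110001100011
  010001110011100

Answer: 010001110011100 (9116)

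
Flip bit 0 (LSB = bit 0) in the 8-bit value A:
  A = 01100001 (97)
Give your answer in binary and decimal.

Mask = 1 << 0 = 00000001
Bit 0 of A is 1; XOR with the mask flips it to 0.
  01100001
^ 00000001
----------
  01100000

Answer: 01100000 (96)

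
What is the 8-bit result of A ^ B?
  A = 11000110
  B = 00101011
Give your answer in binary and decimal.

Apply ^ to each column (1 where bits differ):
  11000110
^ 00101011
----------
  11101101

Answer: 11101101 (237)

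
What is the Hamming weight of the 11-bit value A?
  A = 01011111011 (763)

01011111011
1-bits at positions (from bit 0 = LSB): 0, 1, 3, 4, 5, 6, 7, 9
Count = 8

Answer: 8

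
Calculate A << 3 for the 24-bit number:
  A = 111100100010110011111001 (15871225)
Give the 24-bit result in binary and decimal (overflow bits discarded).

Shift left by 3: drop the top 3 bit(s), append 3 zero(s) on the right.
  111100100010110011111001  ->  discard [111], keep [100100010110011111001], append 000
= 100100010110011111001000

Answer: 100100010110011111001000 (9529288)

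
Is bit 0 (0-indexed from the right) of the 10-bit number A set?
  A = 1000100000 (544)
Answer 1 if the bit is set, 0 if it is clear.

Bit 0 is the 1st from the right.
  1000100000
           ^
That bit is 0.

Answer: 0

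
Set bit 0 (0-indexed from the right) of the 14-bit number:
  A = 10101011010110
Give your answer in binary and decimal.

Mask = 1 << 0 = 00000000000001
Bit 0 of A is 0, so OR-ing with the mask flips it to 1.
  10101011010110
| 00000000000001
----------------
  10101011010111

Answer: 10101011010111 (10967)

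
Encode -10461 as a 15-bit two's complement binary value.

1. Binary of +10461:  010100011011101
2. Invert bits:     101011100100010
3. Add 1:           101011100100011

Answer: 101011100100011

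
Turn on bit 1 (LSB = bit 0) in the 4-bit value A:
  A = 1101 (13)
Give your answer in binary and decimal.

Mask = 1 << 1 = 0010
Bit 1 of A is 0, so OR-ing with the mask flips it to 1.
  1101
| 0010
------
  1111

Answer: 1111 (15)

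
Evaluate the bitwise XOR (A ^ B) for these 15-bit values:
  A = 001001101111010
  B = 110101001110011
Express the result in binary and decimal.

Apply ^ to each column (1 where bits differ):
  001001101111010
^ 110101001110011
-----------------
  111100100001001

Answer: 111100100001001 (30985)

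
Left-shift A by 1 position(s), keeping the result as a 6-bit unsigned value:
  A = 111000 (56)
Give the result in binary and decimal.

Shift left by 1: drop the top 1 bit(s), append 1 zero(s) on the right.
  111000  ->  discard [1], keep [11000], append 0
= 110000

Answer: 110000 (48)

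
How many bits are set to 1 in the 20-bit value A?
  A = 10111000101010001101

10111000101010001101
1-bits at positions (from bit 0 = LSB): 0, 2, 3, 7, 9, 11, 15, 16, 17, 19
Count = 10

Answer: 10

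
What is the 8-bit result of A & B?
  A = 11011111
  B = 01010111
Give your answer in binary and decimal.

Apply & to each column (1 only where both bits are 1):
  11011111
& 01010111
----------
  01010111

Answer: 01010111 (87)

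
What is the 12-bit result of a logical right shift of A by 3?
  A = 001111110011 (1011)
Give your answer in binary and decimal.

Logical shift right by 3: drop the bottom 3 bit(s), prepend 3 zero(s) on the left.
  001111110011  ->  keep [001111110], discard [011], prepend 000
= 000001111110

Answer: 000001111110 (126)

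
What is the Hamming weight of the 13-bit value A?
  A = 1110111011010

1110111011010
1-bits at positions (from bit 0 = LSB): 1, 3, 4, 6, 7, 8, 10, 11, 12
Count = 9

Answer: 9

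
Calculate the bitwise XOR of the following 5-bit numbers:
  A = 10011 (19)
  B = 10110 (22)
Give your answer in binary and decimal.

Apply ^ to each column (1 where bits differ):
  10011
^ 10110
-------
  00101

Answer: 00101 (5)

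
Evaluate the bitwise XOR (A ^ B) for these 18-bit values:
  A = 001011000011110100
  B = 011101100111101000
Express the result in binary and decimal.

Apply ^ to each column (1 where bits differ):
  001011000011110100
^ 011101100111101000
--------------------
  010110100100011100

Answer: 010110100100011100 (92444)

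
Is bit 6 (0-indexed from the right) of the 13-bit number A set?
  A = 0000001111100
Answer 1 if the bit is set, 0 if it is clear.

Bit 6 is the 7th from the right.
  0000001111100
        ^
That bit is 1.

Answer: 1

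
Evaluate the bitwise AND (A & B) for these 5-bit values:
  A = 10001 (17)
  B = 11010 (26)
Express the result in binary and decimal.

Apply & to each column (1 only where both bits are 1):
  10001
& 11010
-------
  10000

Answer: 10000 (16)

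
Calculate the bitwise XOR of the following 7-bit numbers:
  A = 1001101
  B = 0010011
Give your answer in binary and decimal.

Apply ^ to each column (1 where bits differ):
  1001101
^ 0010011
---------
  1011110

Answer: 1011110 (94)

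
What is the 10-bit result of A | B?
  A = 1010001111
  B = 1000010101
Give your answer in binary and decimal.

Apply | to each column (1 where either bit is 1):
  1010001111
| 1000010101
------------
  1010011111

Answer: 1010011111 (671)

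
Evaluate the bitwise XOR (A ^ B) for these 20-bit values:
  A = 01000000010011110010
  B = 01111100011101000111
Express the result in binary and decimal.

Apply ^ to each column (1 where bits differ):
  01000000010011110010
^ 01111100011101000111
----------------------
  00111100001110110101

Answer: 00111100001110110101 (246709)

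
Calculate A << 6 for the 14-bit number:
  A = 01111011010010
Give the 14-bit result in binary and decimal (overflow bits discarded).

Shift left by 6: drop the top 6 bit(s), append 6 zero(s) on the right.
  01111011010010  ->  discard [011110], keep [11010010], append 000000
= 11010010000000

Answer: 11010010000000 (13440)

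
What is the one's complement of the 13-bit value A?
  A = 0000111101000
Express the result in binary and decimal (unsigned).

Flip each bit (0->1, 1->0):
  0000111101000
  1111000010111

Answer: 1111000010111 (7703)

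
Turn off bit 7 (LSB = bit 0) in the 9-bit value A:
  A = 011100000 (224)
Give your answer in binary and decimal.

Mask = ~(1 << 7) = 101111111
Bit 7 of A is 1, so AND-ing with the mask clears it to 0.
  011100000
& 101111111
-----------
  001100000

Answer: 001100000 (96)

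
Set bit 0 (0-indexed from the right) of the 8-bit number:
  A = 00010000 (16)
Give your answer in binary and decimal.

Mask = 1 << 0 = 00000001
Bit 0 of A is 0, so OR-ing with the mask flips it to 1.
  00010000
| 00000001
----------
  00010001

Answer: 00010001 (17)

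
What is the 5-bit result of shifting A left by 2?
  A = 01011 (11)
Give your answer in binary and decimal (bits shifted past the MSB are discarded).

Shift left by 2: drop the top 2 bit(s), append 2 zero(s) on the right.
  01011  ->  discard [01], keep [011], append 00
= 01100

Answer: 01100 (12)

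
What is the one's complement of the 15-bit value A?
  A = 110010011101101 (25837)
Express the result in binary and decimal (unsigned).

Flip each bit (0->1, 1->0):
  110010011101101
  001101100010010

Answer: 001101100010010 (6930)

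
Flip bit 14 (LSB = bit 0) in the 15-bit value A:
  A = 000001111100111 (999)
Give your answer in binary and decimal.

Mask = 1 << 14 = 100000000000000
Bit 14 of A is 0; XOR with the mask flips it to 1.
  000001111100111
^ 100000000000000
-----------------
  100001111100111

Answer: 100001111100111 (17383)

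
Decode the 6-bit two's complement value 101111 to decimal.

MSB is 1, so the value is negative. Find the magnitude:
1. Invert bits:  010000
2. Add 1:        010001  = 17
3. Apply sign:   -17

Answer: -17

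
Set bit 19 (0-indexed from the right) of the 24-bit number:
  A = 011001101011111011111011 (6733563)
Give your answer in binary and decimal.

Mask = 1 << 19 = 000010000000000000000000
Bit 19 of A is 0, so OR-ing with the mask flips it to 1.
  011001101011111011111011
| 000010000000000000000000
--------------------------
  011011101011111011111011

Answer: 011011101011111011111011 (7257851)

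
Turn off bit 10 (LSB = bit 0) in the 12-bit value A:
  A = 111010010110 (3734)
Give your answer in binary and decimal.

Mask = ~(1 << 10) = 101111111111
Bit 10 of A is 1, so AND-ing with the mask clears it to 0.
  111010010110
& 101111111111
--------------
  101010010110

Answer: 101010010110 (2710)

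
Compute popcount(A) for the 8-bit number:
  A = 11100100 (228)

11100100
1-bits at positions (from bit 0 = LSB): 2, 5, 6, 7
Count = 4

Answer: 4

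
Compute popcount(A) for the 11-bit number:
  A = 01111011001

01111011001
1-bits at positions (from bit 0 = LSB): 0, 3, 4, 6, 7, 8, 9
Count = 7

Answer: 7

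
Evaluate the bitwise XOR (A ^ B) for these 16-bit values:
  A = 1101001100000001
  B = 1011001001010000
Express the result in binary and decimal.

Apply ^ to each column (1 where bits differ):
  1101001100000001
^ 1011001001010000
------------------
  0110000101010001

Answer: 0110000101010001 (24913)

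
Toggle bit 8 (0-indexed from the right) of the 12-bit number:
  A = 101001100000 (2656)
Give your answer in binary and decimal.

Mask = 1 << 8 = 000100000000
Bit 8 of A is 0; XOR with the mask flips it to 1.
  101001100000
^ 000100000000
--------------
  101101100000

Answer: 101101100000 (2912)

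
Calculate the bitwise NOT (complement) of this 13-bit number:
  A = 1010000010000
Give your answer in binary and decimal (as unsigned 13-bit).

Flip each bit (0->1, 1->0):
  1010000010000
  0101111101111

Answer: 0101111101111 (3055)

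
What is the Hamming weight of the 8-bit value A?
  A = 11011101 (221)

11011101
1-bits at positions (from bit 0 = LSB): 0, 2, 3, 4, 6, 7
Count = 6

Answer: 6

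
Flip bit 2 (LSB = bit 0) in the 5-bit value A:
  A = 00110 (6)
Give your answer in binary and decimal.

Mask = 1 << 2 = 00100
Bit 2 of A is 1; XOR with the mask flips it to 0.
  00110
^ 00100
-------
  00010

Answer: 00010 (2)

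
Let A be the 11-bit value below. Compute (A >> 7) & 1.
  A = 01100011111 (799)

Bit 7 is the 8th from the right.
  01100011111
     ^
That bit is 0.

Answer: 0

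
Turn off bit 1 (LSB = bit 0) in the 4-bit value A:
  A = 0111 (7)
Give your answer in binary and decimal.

Mask = ~(1 << 1) = 1101
Bit 1 of A is 1, so AND-ing with the mask clears it to 0.
  0111
& 1101
------
  0101

Answer: 0101 (5)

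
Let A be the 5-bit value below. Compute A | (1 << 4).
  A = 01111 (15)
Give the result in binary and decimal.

Mask = 1 << 4 = 10000
Bit 4 of A is 0, so OR-ing with the mask flips it to 1.
  01111
| 10000
-------
  11111

Answer: 11111 (31)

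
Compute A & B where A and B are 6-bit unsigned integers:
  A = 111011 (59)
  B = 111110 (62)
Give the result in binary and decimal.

Apply & to each column (1 only where both bits are 1):
  111011
& 111110
--------
  111010

Answer: 111010 (58)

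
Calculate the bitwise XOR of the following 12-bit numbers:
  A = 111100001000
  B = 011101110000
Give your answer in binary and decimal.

Apply ^ to each column (1 where bits differ):
  111100001000
^ 011101110000
--------------
  100001111000

Answer: 100001111000 (2168)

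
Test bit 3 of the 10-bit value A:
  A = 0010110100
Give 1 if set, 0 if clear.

Bit 3 is the 4th from the right.
  0010110100
        ^
That bit is 0.

Answer: 0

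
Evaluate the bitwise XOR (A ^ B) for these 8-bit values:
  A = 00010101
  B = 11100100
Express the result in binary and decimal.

Apply ^ to each column (1 where bits differ):
  00010101
^ 11100100
----------
  11110001

Answer: 11110001 (241)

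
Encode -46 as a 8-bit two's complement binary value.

1. Binary of +46:  00101110
2. Invert bits:     11010001
3. Add 1:           11010010

Answer: 11010010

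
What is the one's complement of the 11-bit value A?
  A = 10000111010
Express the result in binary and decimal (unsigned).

Flip each bit (0->1, 1->0):
  10000111010
  01111000101

Answer: 01111000101 (965)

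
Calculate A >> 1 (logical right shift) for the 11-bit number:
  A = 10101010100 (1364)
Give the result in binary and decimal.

Logical shift right by 1: drop the bottom 1 bit(s), prepend 1 zero(s) on the left.
  10101010100  ->  keep [1010101010], discard [0], prepend 0
= 01010101010

Answer: 01010101010 (682)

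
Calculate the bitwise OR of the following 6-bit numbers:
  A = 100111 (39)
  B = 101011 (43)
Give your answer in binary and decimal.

Apply | to each column (1 where either bit is 1):
  100111
| 101011
--------
  101111

Answer: 101111 (47)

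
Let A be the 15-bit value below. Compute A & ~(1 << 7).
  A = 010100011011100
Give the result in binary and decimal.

Mask = ~(1 << 7) = 111111101111111
Bit 7 of A is 1, so AND-ing with the mask clears it to 0.
  010100011011100
& 111111101111111
-----------------
  010100001011100

Answer: 010100001011100 (10332)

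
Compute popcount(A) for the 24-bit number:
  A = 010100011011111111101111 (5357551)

010100011011111111101111
1-bits at positions (from bit 0 = LSB): 0, 1, 2, 3, 5, 6, 7, 8, 9, 10, 11, 12, 13, 15, 16, 20, 22
Count = 17

Answer: 17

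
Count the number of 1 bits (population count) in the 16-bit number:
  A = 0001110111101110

0001110111101110
1-bits at positions (from bit 0 = LSB): 1, 2, 3, 5, 6, 7, 8, 10, 11, 12
Count = 10

Answer: 10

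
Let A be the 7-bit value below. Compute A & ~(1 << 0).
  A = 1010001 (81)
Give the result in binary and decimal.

Mask = ~(1 << 0) = 1111110
Bit 0 of A is 1, so AND-ing with the mask clears it to 0.
  1010001
& 1111110
---------
  1010000

Answer: 1010000 (80)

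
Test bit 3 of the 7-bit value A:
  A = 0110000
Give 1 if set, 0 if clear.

Bit 3 is the 4th from the right.
  0110000
     ^
That bit is 0.

Answer: 0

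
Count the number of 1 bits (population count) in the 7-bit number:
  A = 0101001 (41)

0101001
1-bits at positions (from bit 0 = LSB): 0, 3, 5
Count = 3

Answer: 3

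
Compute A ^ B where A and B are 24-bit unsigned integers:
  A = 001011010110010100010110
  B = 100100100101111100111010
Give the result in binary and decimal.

Apply ^ to each column (1 where bits differ):
  001011010110010100010110
^ 100100100101111100111010
--------------------------
  101111110011101000101100

Answer: 101111110011101000101100 (12532268)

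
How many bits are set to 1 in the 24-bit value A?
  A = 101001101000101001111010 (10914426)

101001101000101001111010
1-bits at positions (from bit 0 = LSB): 1, 3, 4, 5, 6, 9, 11, 15, 17, 18, 21, 23
Count = 12

Answer: 12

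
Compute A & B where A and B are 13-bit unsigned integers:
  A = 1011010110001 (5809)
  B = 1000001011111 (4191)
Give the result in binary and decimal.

Apply & to each column (1 only where both bits are 1):
  1011010110001
& 1000001011111
---------------
  1000000010001

Answer: 1000000010001 (4113)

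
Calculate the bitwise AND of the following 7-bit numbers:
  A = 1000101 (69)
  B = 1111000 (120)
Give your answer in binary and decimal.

Apply & to each column (1 only where both bits are 1):
  1000101
& 1111000
---------
  1000000

Answer: 1000000 (64)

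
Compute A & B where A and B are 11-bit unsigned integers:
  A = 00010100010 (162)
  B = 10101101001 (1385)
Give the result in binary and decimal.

Apply & to each column (1 only where both bits are 1):
  00010100010
& 10101101001
-------------
  00000100000

Answer: 00000100000 (32)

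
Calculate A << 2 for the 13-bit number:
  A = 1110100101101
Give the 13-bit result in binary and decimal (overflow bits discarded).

Shift left by 2: drop the top 2 bit(s), append 2 zero(s) on the right.
  1110100101101  ->  discard [11], keep [10100101101], append 00
= 1010010110100

Answer: 1010010110100 (5300)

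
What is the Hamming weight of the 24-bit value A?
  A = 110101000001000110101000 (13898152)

110101000001000110101000
1-bits at positions (from bit 0 = LSB): 3, 5, 7, 8, 12, 18, 20, 22, 23
Count = 9

Answer: 9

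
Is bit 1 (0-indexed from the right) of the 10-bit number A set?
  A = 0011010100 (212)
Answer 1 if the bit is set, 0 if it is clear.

Bit 1 is the 2nd from the right.
  0011010100
          ^
That bit is 0.

Answer: 0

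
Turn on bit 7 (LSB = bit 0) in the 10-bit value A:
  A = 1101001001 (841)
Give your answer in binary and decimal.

Mask = 1 << 7 = 0010000000
Bit 7 of A is 0, so OR-ing with the mask flips it to 1.
  1101001001
| 0010000000
------------
  1111001001

Answer: 1111001001 (969)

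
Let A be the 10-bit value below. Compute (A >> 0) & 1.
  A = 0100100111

Bit 0 is the 1st from the right.
  0100100111
           ^
That bit is 1.

Answer: 1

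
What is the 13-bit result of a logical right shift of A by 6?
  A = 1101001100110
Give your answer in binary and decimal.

Logical shift right by 6: drop the bottom 6 bit(s), prepend 6 zero(s) on the left.
  1101001100110  ->  keep [1101001], discard [100110], prepend 000000
= 0000001101001

Answer: 0000001101001 (105)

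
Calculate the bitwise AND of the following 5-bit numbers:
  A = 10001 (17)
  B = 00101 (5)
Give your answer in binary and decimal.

Apply & to each column (1 only where both bits are 1):
  10001
& 00101
-------
  00001

Answer: 00001 (1)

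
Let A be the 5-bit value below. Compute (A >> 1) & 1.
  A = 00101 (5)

Bit 1 is the 2nd from the right.
  00101
     ^
That bit is 0.

Answer: 0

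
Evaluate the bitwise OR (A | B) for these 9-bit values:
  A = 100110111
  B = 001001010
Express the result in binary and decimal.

Apply | to each column (1 where either bit is 1):
  100110111
| 001001010
-----------
  101111111

Answer: 101111111 (383)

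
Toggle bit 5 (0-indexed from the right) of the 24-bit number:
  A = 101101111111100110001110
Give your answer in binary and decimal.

Mask = 1 << 5 = 000000000000000000100000
Bit 5 of A is 0; XOR with the mask flips it to 1.
  101101111111100110001110
^ 000000000000000000100000
--------------------------
  101101111111100110101110

Answer: 101101111111100110101110 (12057006)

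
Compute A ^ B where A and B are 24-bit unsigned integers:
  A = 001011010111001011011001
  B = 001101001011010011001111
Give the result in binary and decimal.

Apply ^ to each column (1 where bits differ):
  001011010111001011011001
^ 001101001011010011001111
--------------------------
  000110011100011000010110

Answer: 000110011100011000010110 (1689110)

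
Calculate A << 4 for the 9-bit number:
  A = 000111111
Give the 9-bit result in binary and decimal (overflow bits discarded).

Shift left by 4: drop the top 4 bit(s), append 4 zero(s) on the right.
  000111111  ->  discard [0001], keep [11111], append 0000
= 111110000

Answer: 111110000 (496)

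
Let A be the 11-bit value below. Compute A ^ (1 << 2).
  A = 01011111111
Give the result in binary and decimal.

Mask = 1 << 2 = 00000000100
Bit 2 of A is 1; XOR with the mask flips it to 0.
  01011111111
^ 00000000100
-------------
  01011111011

Answer: 01011111011 (763)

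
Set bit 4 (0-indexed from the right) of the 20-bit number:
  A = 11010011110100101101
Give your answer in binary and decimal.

Mask = 1 << 4 = 00000000000000010000
Bit 4 of A is 0, so OR-ing with the mask flips it to 1.
  11010011110100101101
| 00000000000000010000
----------------------
  11010011110100111101

Answer: 11010011110100111101 (867645)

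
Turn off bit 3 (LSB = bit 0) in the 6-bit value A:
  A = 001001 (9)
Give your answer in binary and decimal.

Mask = ~(1 << 3) = 110111
Bit 3 of A is 1, so AND-ing with the mask clears it to 0.
  001001
& 110111
--------
  000001

Answer: 000001 (1)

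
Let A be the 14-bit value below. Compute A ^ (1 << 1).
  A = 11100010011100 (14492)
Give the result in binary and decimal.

Mask = 1 << 1 = 00000000000010
Bit 1 of A is 0; XOR with the mask flips it to 1.
  11100010011100
^ 00000000000010
----------------
  11100010011110

Answer: 11100010011110 (14494)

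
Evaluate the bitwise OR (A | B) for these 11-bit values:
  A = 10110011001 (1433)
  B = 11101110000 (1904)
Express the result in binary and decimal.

Apply | to each column (1 where either bit is 1):
  10110011001
| 11101110000
-------------
  11111111001

Answer: 11111111001 (2041)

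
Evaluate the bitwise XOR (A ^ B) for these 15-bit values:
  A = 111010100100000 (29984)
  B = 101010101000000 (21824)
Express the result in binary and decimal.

Apply ^ to each column (1 where bits differ):
  111010100100000
^ 101010101000000
-----------------
  010000001100000

Answer: 010000001100000 (8288)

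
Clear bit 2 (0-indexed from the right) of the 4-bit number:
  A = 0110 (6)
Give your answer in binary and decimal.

Mask = ~(1 << 2) = 1011
Bit 2 of A is 1, so AND-ing with the mask clears it to 0.
  0110
& 1011
------
  0010

Answer: 0010 (2)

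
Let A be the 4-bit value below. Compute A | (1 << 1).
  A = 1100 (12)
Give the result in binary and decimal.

Mask = 1 << 1 = 0010
Bit 1 of A is 0, so OR-ing with the mask flips it to 1.
  1100
| 0010
------
  1110

Answer: 1110 (14)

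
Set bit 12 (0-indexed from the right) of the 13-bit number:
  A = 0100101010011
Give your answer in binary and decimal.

Mask = 1 << 12 = 1000000000000
Bit 12 of A is 0, so OR-ing with the mask flips it to 1.
  0100101010011
| 1000000000000
---------------
  1100101010011

Answer: 1100101010011 (6483)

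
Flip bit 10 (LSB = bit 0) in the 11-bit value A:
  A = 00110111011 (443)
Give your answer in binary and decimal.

Mask = 1 << 10 = 10000000000
Bit 10 of A is 0; XOR with the mask flips it to 1.
  00110111011
^ 10000000000
-------------
  10110111011

Answer: 10110111011 (1467)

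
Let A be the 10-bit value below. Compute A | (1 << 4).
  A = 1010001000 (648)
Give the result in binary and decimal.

Mask = 1 << 4 = 0000010000
Bit 4 of A is 0, so OR-ing with the mask flips it to 1.
  1010001000
| 0000010000
------------
  1010011000

Answer: 1010011000 (664)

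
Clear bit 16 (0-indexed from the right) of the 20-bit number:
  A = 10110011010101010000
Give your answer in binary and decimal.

Mask = ~(1 << 16) = 11101111111111111111
Bit 16 of A is 1, so AND-ing with the mask clears it to 0.
  10110011010101010000
& 11101111111111111111
----------------------
  10100011010101010000

Answer: 10100011010101010000 (669008)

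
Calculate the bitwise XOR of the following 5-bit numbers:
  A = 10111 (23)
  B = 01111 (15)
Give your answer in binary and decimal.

Apply ^ to each column (1 where bits differ):
  10111
^ 01111
-------
  11000

Answer: 11000 (24)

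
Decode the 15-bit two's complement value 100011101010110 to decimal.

MSB is 1, so the value is negative. Find the magnitude:
1. Invert bits:  011100010101001
2. Add 1:        011100010101010  = 14506
3. Apply sign:   -14506

Answer: -14506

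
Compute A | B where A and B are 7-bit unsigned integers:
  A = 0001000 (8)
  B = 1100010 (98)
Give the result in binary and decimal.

Apply | to each column (1 where either bit is 1):
  0001000
| 1100010
---------
  1101010

Answer: 1101010 (106)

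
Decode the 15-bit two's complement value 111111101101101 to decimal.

MSB is 1, so the value is negative. Find the magnitude:
1. Invert bits:  000000010010010
2. Add 1:        000000010010011  = 147
3. Apply sign:   -147

Answer: -147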